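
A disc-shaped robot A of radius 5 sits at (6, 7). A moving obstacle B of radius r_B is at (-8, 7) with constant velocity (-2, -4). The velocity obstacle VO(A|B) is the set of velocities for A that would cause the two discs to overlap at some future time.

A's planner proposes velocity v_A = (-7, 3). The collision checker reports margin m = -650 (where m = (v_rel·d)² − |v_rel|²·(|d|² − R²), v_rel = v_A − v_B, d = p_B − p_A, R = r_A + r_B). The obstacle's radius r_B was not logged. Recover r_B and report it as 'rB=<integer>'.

m = -650
d = (-14, 0);  v_rel = (-5, 7),  |v_rel|² = 74
v_rel×d = (-5)·(0) − (7)·(-14) = 98
since m = R²·74 − 98²:  R² = (9604 + -650) / 74 = 121
R = √121 = 11  ⇒  r_B = 11 − 5 = 6

rB=6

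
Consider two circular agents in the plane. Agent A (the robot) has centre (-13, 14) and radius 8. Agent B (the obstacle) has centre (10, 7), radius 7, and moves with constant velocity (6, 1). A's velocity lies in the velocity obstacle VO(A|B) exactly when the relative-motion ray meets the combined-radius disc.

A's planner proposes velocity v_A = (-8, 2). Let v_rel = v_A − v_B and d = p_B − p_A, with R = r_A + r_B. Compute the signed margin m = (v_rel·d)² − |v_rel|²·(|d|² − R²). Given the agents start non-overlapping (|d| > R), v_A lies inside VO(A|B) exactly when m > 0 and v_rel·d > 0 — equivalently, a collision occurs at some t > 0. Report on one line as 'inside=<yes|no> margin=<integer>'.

d = (23, -7),  |d|² = 578;  R = 8+7 = 15,  c = 578−15² = 353
v_rel = (-14, 1),  |v_rel|² = 197;  v_rel·d = (-14)·(23) + (1)·(-7) = -329
197·t² + 658·t + 353 = 0  ⇒  m = (-329)² − 197·353 = 38700
m = 38700 > 0,  v_rel·d = -329 < 0  ⇒  outside

inside=no margin=38700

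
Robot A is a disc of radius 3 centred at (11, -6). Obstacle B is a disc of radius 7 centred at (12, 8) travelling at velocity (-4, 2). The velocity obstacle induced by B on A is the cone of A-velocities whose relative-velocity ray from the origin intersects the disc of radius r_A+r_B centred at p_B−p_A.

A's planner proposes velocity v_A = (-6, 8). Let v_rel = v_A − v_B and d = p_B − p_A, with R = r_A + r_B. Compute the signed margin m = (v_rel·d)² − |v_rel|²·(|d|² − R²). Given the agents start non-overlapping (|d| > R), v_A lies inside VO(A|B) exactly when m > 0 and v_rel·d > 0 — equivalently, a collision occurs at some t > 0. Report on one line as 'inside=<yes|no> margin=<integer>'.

d = (1, 14),  |d|² = 197;  R = 3+7 = 10,  c = 197−10² = 97
v_rel = (-2, 6),  |v_rel|² = 40;  v_rel·d = (-2)·(1) + (6)·(14) = 82
40·t² − 164·t + 97 = 0  ⇒  m = 82² − 40·97 = 2844
m = 2844 > 0,  v_rel·d = 82 > 0  ⇒  inside

inside=yes margin=2844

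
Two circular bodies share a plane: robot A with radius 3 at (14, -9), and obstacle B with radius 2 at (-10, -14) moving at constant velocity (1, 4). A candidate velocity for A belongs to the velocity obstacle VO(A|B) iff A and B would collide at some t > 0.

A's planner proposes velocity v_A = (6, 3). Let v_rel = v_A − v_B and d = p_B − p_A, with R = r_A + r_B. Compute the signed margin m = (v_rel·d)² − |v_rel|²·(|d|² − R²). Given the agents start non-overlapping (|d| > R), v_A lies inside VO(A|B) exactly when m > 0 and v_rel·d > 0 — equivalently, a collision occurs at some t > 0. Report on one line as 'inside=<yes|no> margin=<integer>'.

d = (-24, -5),  |d|² = 601;  R = 3+2 = 5,  c = 601−5² = 576
v_rel = (5, -1),  |v_rel|² = 26;  v_rel·d = (5)·(-24) + (-1)·(-5) = -115
26·t² + 230·t + 576 = 0  ⇒  m = (-115)² − 26·576 = -1751
m = -1751 < 0,  v_rel·d = -115 < 0  ⇒  outside

inside=no margin=-1751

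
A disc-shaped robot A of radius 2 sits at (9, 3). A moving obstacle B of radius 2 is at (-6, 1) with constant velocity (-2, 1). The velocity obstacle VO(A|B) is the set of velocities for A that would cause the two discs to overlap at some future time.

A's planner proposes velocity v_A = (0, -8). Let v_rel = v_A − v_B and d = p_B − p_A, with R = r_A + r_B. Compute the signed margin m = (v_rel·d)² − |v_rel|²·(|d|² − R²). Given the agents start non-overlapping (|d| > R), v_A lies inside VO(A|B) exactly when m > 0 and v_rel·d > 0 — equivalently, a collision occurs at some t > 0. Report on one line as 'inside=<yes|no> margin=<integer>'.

d = (-15, -2),  |d|² = 229;  R = 2+2 = 4,  c = 229−4² = 213
v_rel = (2, -9),  |v_rel|² = 85;  v_rel·d = (2)·(-15) + (-9)·(-2) = -12
85·t² + 24·t + 213 = 0  ⇒  m = (-12)² − 85·213 = -17961
m = -17961 < 0,  v_rel·d = -12 < 0  ⇒  outside

inside=no margin=-17961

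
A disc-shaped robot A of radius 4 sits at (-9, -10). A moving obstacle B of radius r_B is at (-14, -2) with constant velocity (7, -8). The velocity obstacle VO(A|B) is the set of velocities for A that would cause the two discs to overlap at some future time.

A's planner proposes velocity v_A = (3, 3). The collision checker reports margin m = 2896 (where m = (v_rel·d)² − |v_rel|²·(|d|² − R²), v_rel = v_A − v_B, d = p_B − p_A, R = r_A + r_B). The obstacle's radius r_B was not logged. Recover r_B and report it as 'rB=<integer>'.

m = 2896
d = (-5, 8);  v_rel = (-4, 11),  |v_rel|² = 137
v_rel×d = (-4)·(8) − (11)·(-5) = 23
since m = R²·137 − 23²:  R² = (529 + 2896) / 137 = 25
R = √25 = 5  ⇒  r_B = 5 − 4 = 1

rB=1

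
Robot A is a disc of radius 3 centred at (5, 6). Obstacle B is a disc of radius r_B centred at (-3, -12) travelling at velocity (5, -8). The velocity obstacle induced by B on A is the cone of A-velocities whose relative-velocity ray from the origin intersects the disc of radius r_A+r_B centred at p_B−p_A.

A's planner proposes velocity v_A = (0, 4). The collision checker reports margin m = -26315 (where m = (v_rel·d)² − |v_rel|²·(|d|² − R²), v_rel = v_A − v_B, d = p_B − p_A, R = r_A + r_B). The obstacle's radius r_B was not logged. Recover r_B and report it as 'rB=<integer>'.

m = -26315
d = (-8, -18);  v_rel = (-5, 12),  |v_rel|² = 169
v_rel×d = (-5)·(-18) − (12)·(-8) = 186
since m = R²·169 − 186²:  R² = (34596 + -26315) / 169 = 49
R = √49 = 7  ⇒  r_B = 7 − 3 = 4

rB=4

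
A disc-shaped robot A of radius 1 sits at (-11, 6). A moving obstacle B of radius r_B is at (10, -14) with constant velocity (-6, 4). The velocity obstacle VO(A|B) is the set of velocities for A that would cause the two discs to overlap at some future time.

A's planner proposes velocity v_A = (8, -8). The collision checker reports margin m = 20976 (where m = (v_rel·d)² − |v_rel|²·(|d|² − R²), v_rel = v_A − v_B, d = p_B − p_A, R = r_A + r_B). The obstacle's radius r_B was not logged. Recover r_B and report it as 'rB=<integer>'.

m = 20976
d = (21, -20);  v_rel = (14, -12),  |v_rel|² = 340
v_rel×d = (14)·(-20) − (-12)·(21) = -28
since m = R²·340 − (-28)²:  R² = (784 + 20976) / 340 = 64
R = √64 = 8  ⇒  r_B = 8 − 1 = 7

rB=7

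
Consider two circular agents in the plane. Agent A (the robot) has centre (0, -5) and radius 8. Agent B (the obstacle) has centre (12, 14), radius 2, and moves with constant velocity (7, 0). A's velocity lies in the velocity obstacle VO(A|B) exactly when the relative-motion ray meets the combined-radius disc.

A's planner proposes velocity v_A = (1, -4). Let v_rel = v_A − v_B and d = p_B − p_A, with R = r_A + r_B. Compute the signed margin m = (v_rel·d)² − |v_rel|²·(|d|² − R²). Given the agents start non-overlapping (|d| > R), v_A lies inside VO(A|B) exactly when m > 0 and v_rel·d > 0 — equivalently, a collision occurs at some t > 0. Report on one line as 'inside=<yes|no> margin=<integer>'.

d = (12, 19),  |d|² = 505;  R = 8+2 = 10,  c = 505−10² = 405
v_rel = (-6, -4),  |v_rel|² = 52;  v_rel·d = (-6)·(12) + (-4)·(19) = -148
52·t² + 296·t + 405 = 0  ⇒  m = (-148)² − 52·405 = 844
m = 844 > 0,  v_rel·d = -148 < 0  ⇒  outside

inside=no margin=844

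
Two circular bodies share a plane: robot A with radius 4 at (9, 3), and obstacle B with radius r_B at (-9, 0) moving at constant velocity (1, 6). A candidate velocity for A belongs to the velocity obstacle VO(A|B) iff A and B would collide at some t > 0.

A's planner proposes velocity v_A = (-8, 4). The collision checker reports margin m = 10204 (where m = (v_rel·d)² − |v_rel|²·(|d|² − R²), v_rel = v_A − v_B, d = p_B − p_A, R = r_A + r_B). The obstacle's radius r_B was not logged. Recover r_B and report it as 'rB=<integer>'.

m = 10204
d = (-18, -3);  v_rel = (-9, -2),  |v_rel|² = 85
v_rel×d = (-9)·(-3) − (-2)·(-18) = -9
since m = R²·85 − (-9)²:  R² = (81 + 10204) / 85 = 121
R = √121 = 11  ⇒  r_B = 11 − 4 = 7

rB=7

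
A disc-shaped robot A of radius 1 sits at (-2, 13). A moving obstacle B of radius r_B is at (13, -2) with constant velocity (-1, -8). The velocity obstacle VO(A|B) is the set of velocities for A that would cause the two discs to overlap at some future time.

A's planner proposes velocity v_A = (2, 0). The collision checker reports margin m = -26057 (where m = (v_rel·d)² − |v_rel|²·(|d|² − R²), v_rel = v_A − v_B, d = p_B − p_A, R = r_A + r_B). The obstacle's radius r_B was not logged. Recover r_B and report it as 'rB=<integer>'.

m = -26057
d = (15, -15);  v_rel = (3, 8),  |v_rel|² = 73
v_rel×d = (3)·(-15) − (8)·(15) = -165
since m = R²·73 − (-165)²:  R² = (27225 + -26057) / 73 = 16
R = √16 = 4  ⇒  r_B = 4 − 1 = 3

rB=3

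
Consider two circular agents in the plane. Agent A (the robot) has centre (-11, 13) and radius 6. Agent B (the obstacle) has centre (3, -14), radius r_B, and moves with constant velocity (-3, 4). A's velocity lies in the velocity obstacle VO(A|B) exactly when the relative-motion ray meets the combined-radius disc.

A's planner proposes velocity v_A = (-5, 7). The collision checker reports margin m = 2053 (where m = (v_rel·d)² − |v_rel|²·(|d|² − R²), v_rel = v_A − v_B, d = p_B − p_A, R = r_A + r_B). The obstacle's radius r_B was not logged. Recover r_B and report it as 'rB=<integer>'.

m = 2053
d = (14, -27);  v_rel = (-2, 3),  |v_rel|² = 13
v_rel×d = (-2)·(-27) − (3)·(14) = 12
since m = R²·13 − 12²:  R² = (144 + 2053) / 13 = 169
R = √169 = 13  ⇒  r_B = 13 − 6 = 7

rB=7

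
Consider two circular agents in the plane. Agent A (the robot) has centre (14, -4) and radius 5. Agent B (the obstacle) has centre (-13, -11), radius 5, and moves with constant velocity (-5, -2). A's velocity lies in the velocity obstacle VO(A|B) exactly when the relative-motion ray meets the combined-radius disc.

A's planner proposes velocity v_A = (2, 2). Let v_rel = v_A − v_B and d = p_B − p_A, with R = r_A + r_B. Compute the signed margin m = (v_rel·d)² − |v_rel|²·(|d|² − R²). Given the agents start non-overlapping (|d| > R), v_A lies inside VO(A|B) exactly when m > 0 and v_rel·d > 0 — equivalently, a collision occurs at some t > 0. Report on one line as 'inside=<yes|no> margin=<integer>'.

d = (-27, -7),  |d|² = 778;  R = 5+5 = 10,  c = 778−10² = 678
v_rel = (7, 4),  |v_rel|² = 65;  v_rel·d = (7)·(-27) + (4)·(-7) = -217
65·t² + 434·t + 678 = 0  ⇒  m = (-217)² − 65·678 = 3019
m = 3019 > 0,  v_rel·d = -217 < 0  ⇒  outside

inside=no margin=3019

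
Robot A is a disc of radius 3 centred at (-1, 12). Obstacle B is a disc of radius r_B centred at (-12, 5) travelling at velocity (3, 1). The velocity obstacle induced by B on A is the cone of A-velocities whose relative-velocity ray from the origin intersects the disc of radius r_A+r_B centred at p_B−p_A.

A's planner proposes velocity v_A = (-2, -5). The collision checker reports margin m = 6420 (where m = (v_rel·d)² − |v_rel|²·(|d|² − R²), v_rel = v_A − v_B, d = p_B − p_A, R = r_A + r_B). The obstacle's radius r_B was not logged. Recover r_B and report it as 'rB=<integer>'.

m = 6420
d = (-11, -7);  v_rel = (-5, -6),  |v_rel|² = 61
v_rel×d = (-5)·(-7) − (-6)·(-11) = -31
since m = R²·61 − (-31)²:  R² = (961 + 6420) / 61 = 121
R = √121 = 11  ⇒  r_B = 11 − 3 = 8

rB=8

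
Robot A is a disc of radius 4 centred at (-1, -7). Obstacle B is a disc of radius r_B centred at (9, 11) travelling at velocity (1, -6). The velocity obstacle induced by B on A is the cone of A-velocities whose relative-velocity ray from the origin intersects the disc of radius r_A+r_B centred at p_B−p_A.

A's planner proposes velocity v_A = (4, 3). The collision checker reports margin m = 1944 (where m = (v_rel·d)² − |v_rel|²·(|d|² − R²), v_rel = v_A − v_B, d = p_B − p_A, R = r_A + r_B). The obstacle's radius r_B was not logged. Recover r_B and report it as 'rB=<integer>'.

m = 1944
d = (10, 18);  v_rel = (3, 9),  |v_rel|² = 90
v_rel×d = (3)·(18) − (9)·(10) = -36
since m = R²·90 − (-36)²:  R² = (1296 + 1944) / 90 = 36
R = √36 = 6  ⇒  r_B = 6 − 4 = 2

rB=2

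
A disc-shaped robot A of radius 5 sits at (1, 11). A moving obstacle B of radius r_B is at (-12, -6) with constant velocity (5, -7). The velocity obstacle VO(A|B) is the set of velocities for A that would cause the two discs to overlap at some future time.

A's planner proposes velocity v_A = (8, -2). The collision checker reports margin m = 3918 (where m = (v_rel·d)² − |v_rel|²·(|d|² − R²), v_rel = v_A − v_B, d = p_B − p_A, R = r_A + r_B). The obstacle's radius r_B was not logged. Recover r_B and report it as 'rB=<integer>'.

m = 3918
d = (-13, -17);  v_rel = (3, 5),  |v_rel|² = 34
v_rel×d = (3)·(-17) − (5)·(-13) = 14
since m = R²·34 − 14²:  R² = (196 + 3918) / 34 = 121
R = √121 = 11  ⇒  r_B = 11 − 5 = 6

rB=6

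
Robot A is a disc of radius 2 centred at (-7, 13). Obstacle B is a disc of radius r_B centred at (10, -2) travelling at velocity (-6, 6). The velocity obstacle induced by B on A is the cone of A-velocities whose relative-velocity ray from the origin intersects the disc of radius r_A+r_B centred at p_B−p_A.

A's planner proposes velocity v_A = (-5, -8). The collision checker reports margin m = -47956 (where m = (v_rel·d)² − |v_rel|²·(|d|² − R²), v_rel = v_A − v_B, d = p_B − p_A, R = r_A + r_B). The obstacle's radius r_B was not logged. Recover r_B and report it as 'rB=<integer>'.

m = -47956
d = (17, -15);  v_rel = (1, -14),  |v_rel|² = 197
v_rel×d = (1)·(-15) − (-14)·(17) = 223
since m = R²·197 − 223²:  R² = (49729 + -47956) / 197 = 9
R = √9 = 3  ⇒  r_B = 3 − 2 = 1

rB=1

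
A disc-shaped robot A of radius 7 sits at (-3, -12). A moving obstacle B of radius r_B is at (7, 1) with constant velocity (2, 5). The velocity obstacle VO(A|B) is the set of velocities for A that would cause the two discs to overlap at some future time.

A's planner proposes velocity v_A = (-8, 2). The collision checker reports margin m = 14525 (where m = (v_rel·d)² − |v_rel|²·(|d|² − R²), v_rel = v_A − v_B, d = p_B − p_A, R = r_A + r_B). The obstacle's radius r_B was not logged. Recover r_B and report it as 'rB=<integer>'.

m = 14525
d = (10, 13);  v_rel = (-10, -3),  |v_rel|² = 109
v_rel×d = (-10)·(13) − (-3)·(10) = -100
since m = R²·109 − (-100)²:  R² = (10000 + 14525) / 109 = 225
R = √225 = 15  ⇒  r_B = 15 − 7 = 8

rB=8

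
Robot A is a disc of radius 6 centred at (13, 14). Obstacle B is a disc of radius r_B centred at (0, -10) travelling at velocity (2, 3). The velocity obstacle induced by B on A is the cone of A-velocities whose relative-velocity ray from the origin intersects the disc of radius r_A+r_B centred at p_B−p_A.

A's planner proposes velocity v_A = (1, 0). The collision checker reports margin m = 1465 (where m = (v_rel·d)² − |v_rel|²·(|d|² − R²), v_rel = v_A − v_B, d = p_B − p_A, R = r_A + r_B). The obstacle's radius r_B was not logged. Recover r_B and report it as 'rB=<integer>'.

m = 1465
d = (-13, -24);  v_rel = (-1, -3),  |v_rel|² = 10
v_rel×d = (-1)·(-24) − (-3)·(-13) = -15
since m = R²·10 − (-15)²:  R² = (225 + 1465) / 10 = 169
R = √169 = 13  ⇒  r_B = 13 − 6 = 7

rB=7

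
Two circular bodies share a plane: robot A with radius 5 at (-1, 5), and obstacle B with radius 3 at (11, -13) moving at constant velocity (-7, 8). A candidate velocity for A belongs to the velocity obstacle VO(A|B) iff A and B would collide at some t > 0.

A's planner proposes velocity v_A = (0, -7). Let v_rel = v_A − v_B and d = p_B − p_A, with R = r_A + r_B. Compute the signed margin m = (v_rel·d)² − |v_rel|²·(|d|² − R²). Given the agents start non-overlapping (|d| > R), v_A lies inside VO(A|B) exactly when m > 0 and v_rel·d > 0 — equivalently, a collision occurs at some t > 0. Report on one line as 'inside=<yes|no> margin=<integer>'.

d = (12, -18),  |d|² = 468;  R = 5+3 = 8,  c = 468−8² = 404
v_rel = (7, -15),  |v_rel|² = 274;  v_rel·d = (7)·(12) + (-15)·(-18) = 354
274·t² − 708·t + 404 = 0  ⇒  m = 354² − 274·404 = 14620
m = 14620 > 0,  v_rel·d = 354 > 0  ⇒  inside

inside=yes margin=14620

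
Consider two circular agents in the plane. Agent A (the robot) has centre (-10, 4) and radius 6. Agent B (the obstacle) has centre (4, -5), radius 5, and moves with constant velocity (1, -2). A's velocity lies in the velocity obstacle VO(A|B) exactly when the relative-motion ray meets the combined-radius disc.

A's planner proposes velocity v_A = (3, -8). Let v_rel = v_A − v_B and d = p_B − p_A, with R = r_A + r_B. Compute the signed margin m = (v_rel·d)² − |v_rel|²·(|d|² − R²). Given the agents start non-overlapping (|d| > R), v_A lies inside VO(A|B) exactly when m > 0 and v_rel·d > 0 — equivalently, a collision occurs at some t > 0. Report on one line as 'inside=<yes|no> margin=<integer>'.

d = (14, -9),  |d|² = 277;  R = 6+5 = 11,  c = 277−11² = 156
v_rel = (2, -6),  |v_rel|² = 40;  v_rel·d = (2)·(14) + (-6)·(-9) = 82
40·t² − 164·t + 156 = 0  ⇒  m = 82² − 40·156 = 484
m = 484 > 0,  v_rel·d = 82 > 0  ⇒  inside

inside=yes margin=484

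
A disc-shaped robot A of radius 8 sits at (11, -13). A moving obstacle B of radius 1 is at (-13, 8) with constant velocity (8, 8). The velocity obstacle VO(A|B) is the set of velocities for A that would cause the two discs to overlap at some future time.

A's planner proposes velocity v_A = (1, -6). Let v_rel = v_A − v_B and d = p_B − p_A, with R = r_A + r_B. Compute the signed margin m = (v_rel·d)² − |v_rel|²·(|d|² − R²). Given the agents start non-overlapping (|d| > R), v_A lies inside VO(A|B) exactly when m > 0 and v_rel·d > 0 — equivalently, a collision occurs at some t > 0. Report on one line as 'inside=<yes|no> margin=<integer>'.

d = (-24, 21),  |d|² = 1017;  R = 8+1 = 9,  c = 1017−9² = 936
v_rel = (-7, -14),  |v_rel|² = 245;  v_rel·d = (-7)·(-24) + (-14)·(21) = -126
245·t² + 252·t + 936 = 0  ⇒  m = (-126)² − 245·936 = -213444
m = -213444 < 0,  v_rel·d = -126 < 0  ⇒  outside

inside=no margin=-213444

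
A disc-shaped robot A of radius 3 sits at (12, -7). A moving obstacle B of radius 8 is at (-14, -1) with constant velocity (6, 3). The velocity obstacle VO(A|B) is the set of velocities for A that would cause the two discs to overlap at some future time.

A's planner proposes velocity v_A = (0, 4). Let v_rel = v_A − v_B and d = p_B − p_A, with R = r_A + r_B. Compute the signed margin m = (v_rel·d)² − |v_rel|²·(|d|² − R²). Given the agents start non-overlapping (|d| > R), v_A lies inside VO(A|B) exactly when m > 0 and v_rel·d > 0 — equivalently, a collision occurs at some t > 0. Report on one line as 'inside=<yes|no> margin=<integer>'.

d = (-26, 6),  |d|² = 712;  R = 3+8 = 11,  c = 712−11² = 591
v_rel = (-6, 1),  |v_rel|² = 37;  v_rel·d = (-6)·(-26) + (1)·(6) = 162
37·t² − 324·t + 591 = 0  ⇒  m = 162² − 37·591 = 4377
m = 4377 > 0,  v_rel·d = 162 > 0  ⇒  inside

inside=yes margin=4377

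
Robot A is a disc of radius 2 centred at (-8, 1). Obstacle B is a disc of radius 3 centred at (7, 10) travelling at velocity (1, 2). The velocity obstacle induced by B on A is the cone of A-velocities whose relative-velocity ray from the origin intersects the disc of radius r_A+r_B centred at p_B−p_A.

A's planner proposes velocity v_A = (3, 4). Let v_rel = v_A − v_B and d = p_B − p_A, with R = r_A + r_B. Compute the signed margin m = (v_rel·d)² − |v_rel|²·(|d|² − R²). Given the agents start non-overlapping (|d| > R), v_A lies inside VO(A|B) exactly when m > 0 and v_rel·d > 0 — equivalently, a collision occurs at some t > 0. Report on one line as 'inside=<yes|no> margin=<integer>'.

d = (15, 9),  |d|² = 306;  R = 2+3 = 5,  c = 306−5² = 281
v_rel = (2, 2),  |v_rel|² = 8;  v_rel·d = (2)·(15) + (2)·(9) = 48
8·t² − 96·t + 281 = 0  ⇒  m = 48² − 8·281 = 56
m = 56 > 0,  v_rel·d = 48 > 0  ⇒  inside

inside=yes margin=56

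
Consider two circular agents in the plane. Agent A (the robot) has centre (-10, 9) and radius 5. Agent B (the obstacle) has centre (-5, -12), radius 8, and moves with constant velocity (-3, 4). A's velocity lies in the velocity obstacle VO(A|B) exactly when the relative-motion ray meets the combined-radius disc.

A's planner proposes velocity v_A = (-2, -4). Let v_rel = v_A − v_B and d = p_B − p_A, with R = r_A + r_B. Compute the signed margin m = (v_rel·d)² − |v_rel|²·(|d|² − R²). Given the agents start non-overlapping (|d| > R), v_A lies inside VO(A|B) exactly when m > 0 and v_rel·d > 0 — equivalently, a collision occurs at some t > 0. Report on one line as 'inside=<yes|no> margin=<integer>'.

d = (5, -21),  |d|² = 466;  R = 5+8 = 13,  c = 466−13² = 297
v_rel = (1, -8),  |v_rel|² = 65;  v_rel·d = (1)·(5) + (-8)·(-21) = 173
65·t² − 346·t + 297 = 0  ⇒  m = 173² − 65·297 = 10624
m = 10624 > 0,  v_rel·d = 173 > 0  ⇒  inside

inside=yes margin=10624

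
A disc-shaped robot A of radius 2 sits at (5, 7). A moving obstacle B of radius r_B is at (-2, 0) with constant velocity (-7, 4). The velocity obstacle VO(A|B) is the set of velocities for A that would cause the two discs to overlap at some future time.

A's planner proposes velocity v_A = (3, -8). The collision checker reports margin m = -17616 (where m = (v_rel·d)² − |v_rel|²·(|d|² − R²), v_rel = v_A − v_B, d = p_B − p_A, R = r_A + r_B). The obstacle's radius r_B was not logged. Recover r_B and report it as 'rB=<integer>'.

m = -17616
d = (-7, -7);  v_rel = (10, -12),  |v_rel|² = 244
v_rel×d = (10)·(-7) − (-12)·(-7) = -154
since m = R²·244 − (-154)²:  R² = (23716 + -17616) / 244 = 25
R = √25 = 5  ⇒  r_B = 5 − 2 = 3

rB=3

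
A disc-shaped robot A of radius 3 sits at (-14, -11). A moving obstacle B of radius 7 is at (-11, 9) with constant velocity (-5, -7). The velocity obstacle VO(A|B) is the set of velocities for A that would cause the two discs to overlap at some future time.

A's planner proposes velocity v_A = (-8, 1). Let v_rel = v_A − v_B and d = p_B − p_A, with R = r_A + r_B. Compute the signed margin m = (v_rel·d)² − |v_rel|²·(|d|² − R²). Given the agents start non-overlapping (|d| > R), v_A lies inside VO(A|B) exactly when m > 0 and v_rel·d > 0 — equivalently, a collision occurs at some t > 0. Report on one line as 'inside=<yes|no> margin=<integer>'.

d = (3, 20),  |d|² = 409;  R = 3+7 = 10,  c = 409−10² = 309
v_rel = (-3, 8),  |v_rel|² = 73;  v_rel·d = (-3)·(3) + (8)·(20) = 151
73·t² − 302·t + 309 = 0  ⇒  m = 151² − 73·309 = 244
m = 244 > 0,  v_rel·d = 151 > 0  ⇒  inside

inside=yes margin=244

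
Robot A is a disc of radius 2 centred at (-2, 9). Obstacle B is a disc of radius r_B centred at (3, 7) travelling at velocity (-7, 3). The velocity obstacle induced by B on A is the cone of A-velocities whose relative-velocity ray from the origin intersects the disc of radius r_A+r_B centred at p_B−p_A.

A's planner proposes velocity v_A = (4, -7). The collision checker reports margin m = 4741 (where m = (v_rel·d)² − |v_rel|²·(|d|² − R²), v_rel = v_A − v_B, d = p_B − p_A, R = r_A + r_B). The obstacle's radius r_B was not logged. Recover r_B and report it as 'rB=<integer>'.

m = 4741
d = (5, -2);  v_rel = (11, -10),  |v_rel|² = 221
v_rel×d = (11)·(-2) − (-10)·(5) = 28
since m = R²·221 − 28²:  R² = (784 + 4741) / 221 = 25
R = √25 = 5  ⇒  r_B = 5 − 2 = 3

rB=3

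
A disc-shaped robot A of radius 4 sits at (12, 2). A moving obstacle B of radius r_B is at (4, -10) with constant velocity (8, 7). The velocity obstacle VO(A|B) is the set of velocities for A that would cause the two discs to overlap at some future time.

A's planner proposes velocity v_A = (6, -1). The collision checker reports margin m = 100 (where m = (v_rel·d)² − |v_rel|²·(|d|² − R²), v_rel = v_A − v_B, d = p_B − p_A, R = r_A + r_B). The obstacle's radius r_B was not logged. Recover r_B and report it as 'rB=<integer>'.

m = 100
d = (-8, -12);  v_rel = (-2, -8),  |v_rel|² = 68
v_rel×d = (-2)·(-12) − (-8)·(-8) = -40
since m = R²·68 − (-40)²:  R² = (1600 + 100) / 68 = 25
R = √25 = 5  ⇒  r_B = 5 − 4 = 1

rB=1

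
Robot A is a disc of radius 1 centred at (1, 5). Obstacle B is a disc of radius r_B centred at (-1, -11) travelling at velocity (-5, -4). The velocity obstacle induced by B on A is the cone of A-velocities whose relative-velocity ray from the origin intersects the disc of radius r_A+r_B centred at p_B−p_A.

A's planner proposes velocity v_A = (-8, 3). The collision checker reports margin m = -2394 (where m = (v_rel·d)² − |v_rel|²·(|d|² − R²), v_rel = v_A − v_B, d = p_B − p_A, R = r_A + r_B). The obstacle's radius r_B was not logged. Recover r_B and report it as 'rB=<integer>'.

m = -2394
d = (-2, -16);  v_rel = (-3, 7),  |v_rel|² = 58
v_rel×d = (-3)·(-16) − (7)·(-2) = 62
since m = R²·58 − 62²:  R² = (3844 + -2394) / 58 = 25
R = √25 = 5  ⇒  r_B = 5 − 1 = 4

rB=4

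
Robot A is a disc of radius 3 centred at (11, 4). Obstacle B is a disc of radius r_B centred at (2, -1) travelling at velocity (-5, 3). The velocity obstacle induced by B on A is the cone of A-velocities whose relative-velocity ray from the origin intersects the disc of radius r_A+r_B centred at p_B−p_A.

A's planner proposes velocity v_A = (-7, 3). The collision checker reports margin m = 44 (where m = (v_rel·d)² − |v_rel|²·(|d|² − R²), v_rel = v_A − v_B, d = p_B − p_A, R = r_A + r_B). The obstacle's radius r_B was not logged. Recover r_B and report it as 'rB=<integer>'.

m = 44
d = (-9, -5);  v_rel = (-2, 0),  |v_rel|² = 4
v_rel×d = (-2)·(-5) − (0)·(-9) = 10
since m = R²·4 − 10²:  R² = (100 + 44) / 4 = 36
R = √36 = 6  ⇒  r_B = 6 − 3 = 3

rB=3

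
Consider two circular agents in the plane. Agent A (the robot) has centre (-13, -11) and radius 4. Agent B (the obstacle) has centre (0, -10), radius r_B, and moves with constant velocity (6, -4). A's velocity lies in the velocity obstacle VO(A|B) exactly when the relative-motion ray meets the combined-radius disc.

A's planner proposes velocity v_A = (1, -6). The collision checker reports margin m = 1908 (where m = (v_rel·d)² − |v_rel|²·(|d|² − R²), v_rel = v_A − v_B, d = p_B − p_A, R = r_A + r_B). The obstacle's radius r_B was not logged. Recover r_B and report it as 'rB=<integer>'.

m = 1908
d = (13, 1);  v_rel = (-5, -2),  |v_rel|² = 29
v_rel×d = (-5)·(1) − (-2)·(13) = 21
since m = R²·29 − 21²:  R² = (441 + 1908) / 29 = 81
R = √81 = 9  ⇒  r_B = 9 − 4 = 5

rB=5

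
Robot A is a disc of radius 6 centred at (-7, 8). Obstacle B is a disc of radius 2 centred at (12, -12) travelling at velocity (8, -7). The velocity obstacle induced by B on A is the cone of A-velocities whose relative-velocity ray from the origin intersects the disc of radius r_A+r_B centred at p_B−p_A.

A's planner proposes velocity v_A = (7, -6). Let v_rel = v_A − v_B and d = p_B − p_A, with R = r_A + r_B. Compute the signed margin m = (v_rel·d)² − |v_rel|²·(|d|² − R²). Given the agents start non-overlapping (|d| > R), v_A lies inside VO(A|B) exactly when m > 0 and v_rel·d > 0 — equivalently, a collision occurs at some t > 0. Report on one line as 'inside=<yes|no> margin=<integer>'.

d = (19, -20),  |d|² = 761;  R = 6+2 = 8,  c = 761−8² = 697
v_rel = (-1, 1),  |v_rel|² = 2;  v_rel·d = (-1)·(19) + (1)·(-20) = -39
2·t² + 78·t + 697 = 0  ⇒  m = (-39)² − 2·697 = 127
m = 127 > 0,  v_rel·d = -39 < 0  ⇒  outside

inside=no margin=127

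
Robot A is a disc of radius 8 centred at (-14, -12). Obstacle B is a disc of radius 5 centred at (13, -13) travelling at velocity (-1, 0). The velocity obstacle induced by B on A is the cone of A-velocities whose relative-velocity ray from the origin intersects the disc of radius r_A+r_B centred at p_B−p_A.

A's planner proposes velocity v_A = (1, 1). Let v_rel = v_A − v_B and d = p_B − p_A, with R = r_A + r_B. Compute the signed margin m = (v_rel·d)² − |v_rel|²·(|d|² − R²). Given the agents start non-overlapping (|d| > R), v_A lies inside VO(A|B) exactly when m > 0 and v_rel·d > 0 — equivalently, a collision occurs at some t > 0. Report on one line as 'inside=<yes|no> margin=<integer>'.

d = (27, -1),  |d|² = 730;  R = 8+5 = 13,  c = 730−13² = 561
v_rel = (2, 1),  |v_rel|² = 5;  v_rel·d = (2)·(27) + (1)·(-1) = 53
5·t² − 106·t + 561 = 0  ⇒  m = 53² − 5·561 = 4
m = 4 > 0,  v_rel·d = 53 > 0  ⇒  inside

inside=yes margin=4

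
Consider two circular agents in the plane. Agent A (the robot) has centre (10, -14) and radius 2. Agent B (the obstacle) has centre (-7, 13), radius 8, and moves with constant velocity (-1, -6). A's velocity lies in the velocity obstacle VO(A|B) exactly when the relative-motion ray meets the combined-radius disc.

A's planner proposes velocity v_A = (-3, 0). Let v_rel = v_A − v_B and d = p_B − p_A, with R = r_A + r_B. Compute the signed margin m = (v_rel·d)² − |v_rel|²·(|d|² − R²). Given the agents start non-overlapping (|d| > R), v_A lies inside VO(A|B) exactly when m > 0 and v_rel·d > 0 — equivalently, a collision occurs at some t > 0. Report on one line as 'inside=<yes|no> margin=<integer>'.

d = (-17, 27),  |d|² = 1018;  R = 2+8 = 10,  c = 1018−10² = 918
v_rel = (-2, 6),  |v_rel|² = 40;  v_rel·d = (-2)·(-17) + (6)·(27) = 196
40·t² − 392·t + 918 = 0  ⇒  m = 196² − 40·918 = 1696
m = 1696 > 0,  v_rel·d = 196 > 0  ⇒  inside

inside=yes margin=1696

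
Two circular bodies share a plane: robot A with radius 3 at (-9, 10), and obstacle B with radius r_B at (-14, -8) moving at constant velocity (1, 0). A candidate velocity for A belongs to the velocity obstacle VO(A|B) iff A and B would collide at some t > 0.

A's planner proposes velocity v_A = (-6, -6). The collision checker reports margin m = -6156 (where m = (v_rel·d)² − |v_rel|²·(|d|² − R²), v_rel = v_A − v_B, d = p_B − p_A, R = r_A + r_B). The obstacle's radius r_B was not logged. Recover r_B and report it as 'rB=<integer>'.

m = -6156
d = (-5, -18);  v_rel = (-7, -6),  |v_rel|² = 85
v_rel×d = (-7)·(-18) − (-6)·(-5) = 96
since m = R²·85 − 96²:  R² = (9216 + -6156) / 85 = 36
R = √36 = 6  ⇒  r_B = 6 − 3 = 3

rB=3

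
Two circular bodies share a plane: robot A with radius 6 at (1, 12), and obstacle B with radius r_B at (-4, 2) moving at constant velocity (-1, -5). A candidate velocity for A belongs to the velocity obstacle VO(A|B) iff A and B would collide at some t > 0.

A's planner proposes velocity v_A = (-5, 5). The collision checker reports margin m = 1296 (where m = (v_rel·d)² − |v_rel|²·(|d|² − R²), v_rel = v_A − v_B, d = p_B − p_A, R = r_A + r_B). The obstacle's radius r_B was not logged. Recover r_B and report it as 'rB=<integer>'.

m = 1296
d = (-5, -10);  v_rel = (-4, 10),  |v_rel|² = 116
v_rel×d = (-4)·(-10) − (10)·(-5) = 90
since m = R²·116 − 90²:  R² = (8100 + 1296) / 116 = 81
R = √81 = 9  ⇒  r_B = 9 − 6 = 3

rB=3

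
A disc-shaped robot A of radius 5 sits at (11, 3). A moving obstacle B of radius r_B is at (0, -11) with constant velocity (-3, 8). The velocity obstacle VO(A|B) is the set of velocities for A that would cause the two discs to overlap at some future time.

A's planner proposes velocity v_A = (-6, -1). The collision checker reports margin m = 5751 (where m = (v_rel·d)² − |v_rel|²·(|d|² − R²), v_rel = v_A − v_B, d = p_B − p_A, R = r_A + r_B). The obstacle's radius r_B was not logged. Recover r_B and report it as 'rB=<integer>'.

m = 5751
d = (-11, -14);  v_rel = (-3, -9),  |v_rel|² = 90
v_rel×d = (-3)·(-14) − (-9)·(-11) = -57
since m = R²·90 − (-57)²:  R² = (3249 + 5751) / 90 = 100
R = √100 = 10  ⇒  r_B = 10 − 5 = 5

rB=5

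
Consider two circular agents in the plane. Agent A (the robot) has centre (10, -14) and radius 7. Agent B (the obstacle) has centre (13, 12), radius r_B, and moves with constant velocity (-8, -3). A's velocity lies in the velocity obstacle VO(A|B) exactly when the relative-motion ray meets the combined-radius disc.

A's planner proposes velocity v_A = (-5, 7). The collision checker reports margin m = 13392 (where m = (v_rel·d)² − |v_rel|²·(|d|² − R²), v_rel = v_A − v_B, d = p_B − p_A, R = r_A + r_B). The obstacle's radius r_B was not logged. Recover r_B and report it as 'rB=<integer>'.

m = 13392
d = (3, 26);  v_rel = (3, 10),  |v_rel|² = 109
v_rel×d = (3)·(26) − (10)·(3) = 48
since m = R²·109 − 48²:  R² = (2304 + 13392) / 109 = 144
R = √144 = 12  ⇒  r_B = 12 − 7 = 5

rB=5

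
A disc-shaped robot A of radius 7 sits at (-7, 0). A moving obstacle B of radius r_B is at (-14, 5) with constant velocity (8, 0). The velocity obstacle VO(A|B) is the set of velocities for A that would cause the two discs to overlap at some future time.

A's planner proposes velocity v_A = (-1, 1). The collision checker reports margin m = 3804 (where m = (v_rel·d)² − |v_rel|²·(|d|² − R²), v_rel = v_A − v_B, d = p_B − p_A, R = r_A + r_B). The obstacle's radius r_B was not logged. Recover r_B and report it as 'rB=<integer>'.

m = 3804
d = (-7, 5);  v_rel = (-9, 1),  |v_rel|² = 82
v_rel×d = (-9)·(5) − (1)·(-7) = -38
since m = R²·82 − (-38)²:  R² = (1444 + 3804) / 82 = 64
R = √64 = 8  ⇒  r_B = 8 − 7 = 1

rB=1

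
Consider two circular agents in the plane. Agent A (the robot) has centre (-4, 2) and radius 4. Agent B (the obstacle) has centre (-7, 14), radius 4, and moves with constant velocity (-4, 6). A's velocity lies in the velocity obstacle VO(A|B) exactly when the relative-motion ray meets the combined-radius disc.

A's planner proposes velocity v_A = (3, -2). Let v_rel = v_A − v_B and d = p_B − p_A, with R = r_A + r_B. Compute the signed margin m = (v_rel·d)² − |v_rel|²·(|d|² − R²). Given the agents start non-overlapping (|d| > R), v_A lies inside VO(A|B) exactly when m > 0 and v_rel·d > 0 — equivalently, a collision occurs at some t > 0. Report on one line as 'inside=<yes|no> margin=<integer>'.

d = (-3, 12),  |d|² = 153;  R = 4+4 = 8,  c = 153−8² = 89
v_rel = (7, -8),  |v_rel|² = 113;  v_rel·d = (7)·(-3) + (-8)·(12) = -117
113·t² + 234·t + 89 = 0  ⇒  m = (-117)² − 113·89 = 3632
m = 3632 > 0,  v_rel·d = -117 < 0  ⇒  outside

inside=no margin=3632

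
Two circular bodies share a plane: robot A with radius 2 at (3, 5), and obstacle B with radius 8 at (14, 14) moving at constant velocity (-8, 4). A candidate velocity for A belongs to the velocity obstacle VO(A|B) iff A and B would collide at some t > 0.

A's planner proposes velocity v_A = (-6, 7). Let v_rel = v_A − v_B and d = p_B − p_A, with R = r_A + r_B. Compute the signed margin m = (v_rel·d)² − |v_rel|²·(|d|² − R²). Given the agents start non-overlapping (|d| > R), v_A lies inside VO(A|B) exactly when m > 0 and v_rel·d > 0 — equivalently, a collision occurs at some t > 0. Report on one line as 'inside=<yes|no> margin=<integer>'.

d = (11, 9),  |d|² = 202;  R = 2+8 = 10,  c = 202−10² = 102
v_rel = (2, 3),  |v_rel|² = 13;  v_rel·d = (2)·(11) + (3)·(9) = 49
13·t² − 98·t + 102 = 0  ⇒  m = 49² − 13·102 = 1075
m = 1075 > 0,  v_rel·d = 49 > 0  ⇒  inside

inside=yes margin=1075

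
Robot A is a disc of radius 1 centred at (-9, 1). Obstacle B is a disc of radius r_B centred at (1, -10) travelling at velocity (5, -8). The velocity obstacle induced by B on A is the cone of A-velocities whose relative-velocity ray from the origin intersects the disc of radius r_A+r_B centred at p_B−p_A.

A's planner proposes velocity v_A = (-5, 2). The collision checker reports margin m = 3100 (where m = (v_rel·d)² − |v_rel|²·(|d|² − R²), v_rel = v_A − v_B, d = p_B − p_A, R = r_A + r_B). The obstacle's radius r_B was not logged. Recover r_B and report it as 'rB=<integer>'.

m = 3100
d = (10, -11);  v_rel = (-10, 10),  |v_rel|² = 200
v_rel×d = (-10)·(-11) − (10)·(10) = 10
since m = R²·200 − 10²:  R² = (100 + 3100) / 200 = 16
R = √16 = 4  ⇒  r_B = 4 − 1 = 3

rB=3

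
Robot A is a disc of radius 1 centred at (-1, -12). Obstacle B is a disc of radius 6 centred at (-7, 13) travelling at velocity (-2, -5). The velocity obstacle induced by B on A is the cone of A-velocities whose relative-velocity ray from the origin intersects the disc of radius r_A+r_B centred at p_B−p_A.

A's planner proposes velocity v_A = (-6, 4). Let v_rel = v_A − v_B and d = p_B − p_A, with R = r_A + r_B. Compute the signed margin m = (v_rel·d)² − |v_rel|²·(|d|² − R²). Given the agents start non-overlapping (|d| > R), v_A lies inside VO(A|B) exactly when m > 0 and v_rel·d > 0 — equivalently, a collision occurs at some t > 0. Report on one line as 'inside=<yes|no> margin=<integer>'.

d = (-6, 25),  |d|² = 661;  R = 1+6 = 7,  c = 661−7² = 612
v_rel = (-4, 9),  |v_rel|² = 97;  v_rel·d = (-4)·(-6) + (9)·(25) = 249
97·t² − 498·t + 612 = 0  ⇒  m = 249² − 97·612 = 2637
m = 2637 > 0,  v_rel·d = 249 > 0  ⇒  inside

inside=yes margin=2637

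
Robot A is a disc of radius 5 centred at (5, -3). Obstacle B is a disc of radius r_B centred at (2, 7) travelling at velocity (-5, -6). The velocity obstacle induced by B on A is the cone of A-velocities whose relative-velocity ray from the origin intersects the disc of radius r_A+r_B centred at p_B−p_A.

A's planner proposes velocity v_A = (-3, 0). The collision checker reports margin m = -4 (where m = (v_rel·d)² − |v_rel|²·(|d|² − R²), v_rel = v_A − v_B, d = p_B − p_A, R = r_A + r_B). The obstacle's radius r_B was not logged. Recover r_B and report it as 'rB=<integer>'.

m = -4
d = (-3, 10);  v_rel = (2, 6),  |v_rel|² = 40
v_rel×d = (2)·(10) − (6)·(-3) = 38
since m = R²·40 − 38²:  R² = (1444 + -4) / 40 = 36
R = √36 = 6  ⇒  r_B = 6 − 5 = 1

rB=1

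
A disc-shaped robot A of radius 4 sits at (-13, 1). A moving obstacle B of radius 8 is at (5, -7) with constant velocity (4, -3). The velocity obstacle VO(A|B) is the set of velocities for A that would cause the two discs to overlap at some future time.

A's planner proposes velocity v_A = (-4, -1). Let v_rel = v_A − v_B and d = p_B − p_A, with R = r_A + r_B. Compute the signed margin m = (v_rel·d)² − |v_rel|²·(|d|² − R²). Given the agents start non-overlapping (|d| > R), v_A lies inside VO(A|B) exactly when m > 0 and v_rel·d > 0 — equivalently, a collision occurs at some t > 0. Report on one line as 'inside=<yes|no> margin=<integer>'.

d = (18, -8),  |d|² = 388;  R = 4+8 = 12,  c = 388−12² = 244
v_rel = (-8, 2),  |v_rel|² = 68;  v_rel·d = (-8)·(18) + (2)·(-8) = -160
68·t² + 320·t + 244 = 0  ⇒  m = (-160)² − 68·244 = 9008
m = 9008 > 0,  v_rel·d = -160 < 0  ⇒  outside

inside=no margin=9008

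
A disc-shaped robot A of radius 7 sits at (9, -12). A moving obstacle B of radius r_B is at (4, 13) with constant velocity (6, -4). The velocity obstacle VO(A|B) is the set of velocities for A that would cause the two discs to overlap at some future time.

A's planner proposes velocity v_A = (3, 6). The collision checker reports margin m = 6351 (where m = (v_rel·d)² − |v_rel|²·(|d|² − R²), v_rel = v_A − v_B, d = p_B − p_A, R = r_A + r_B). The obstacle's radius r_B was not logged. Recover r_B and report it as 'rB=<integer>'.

m = 6351
d = (-5, 25);  v_rel = (-3, 10),  |v_rel|² = 109
v_rel×d = (-3)·(25) − (10)·(-5) = -25
since m = R²·109 − (-25)²:  R² = (625 + 6351) / 109 = 64
R = √64 = 8  ⇒  r_B = 8 − 7 = 1

rB=1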